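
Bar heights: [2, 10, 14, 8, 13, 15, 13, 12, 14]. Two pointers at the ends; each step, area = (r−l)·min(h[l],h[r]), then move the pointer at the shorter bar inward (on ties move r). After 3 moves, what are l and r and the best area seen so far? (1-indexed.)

l=3, r=8, best area=84

[1,9] min(2,14)*8=16 best=16 * → l++
[2,9] min(10,14)*7=70 best=70 * → l++
[3,9] min(14,14)*6=84 best=84 * → r--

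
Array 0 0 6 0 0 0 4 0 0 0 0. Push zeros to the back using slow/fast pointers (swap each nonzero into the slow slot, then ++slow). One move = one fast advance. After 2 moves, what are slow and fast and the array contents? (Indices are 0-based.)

(s=0,f=0) a[fast]=0 → fast++
(s=0,f=1) a[fast]=0 → fast++

slow=0, fast=2, a=[0, 0, 6, 0, 0, 0, 4, 0, 0, 0, 0]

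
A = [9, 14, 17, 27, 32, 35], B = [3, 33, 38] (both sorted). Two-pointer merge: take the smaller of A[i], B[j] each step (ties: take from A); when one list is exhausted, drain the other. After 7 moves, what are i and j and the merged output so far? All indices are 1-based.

i=6, j=3, merged so far=[3, 9, 14, 17, 27, 32, 33]

[i=1,j=1] A[i]=9>B[j]=3 take 3 → j++
[i=1,j=2] A[i]=9<=B[j]=33 take 9 → i++
[i=2,j=2] A[i]=14<=B[j]=33 take 14 → i++
[i=3,j=2] A[i]=17<=B[j]=33 take 17 → i++
[i=4,j=2] A[i]=27<=B[j]=33 take 27 → i++
[i=5,j=2] A[i]=32<=B[j]=33 take 32 → i++
[i=6,j=2] A[i]=35>B[j]=33 take 33 → j++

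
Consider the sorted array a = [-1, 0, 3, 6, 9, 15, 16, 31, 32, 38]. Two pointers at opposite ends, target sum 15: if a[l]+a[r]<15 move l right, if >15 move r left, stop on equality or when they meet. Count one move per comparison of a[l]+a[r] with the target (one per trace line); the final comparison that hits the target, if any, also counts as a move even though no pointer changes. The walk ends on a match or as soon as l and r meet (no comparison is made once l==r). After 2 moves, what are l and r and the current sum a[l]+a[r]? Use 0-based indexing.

l=0, r=7, sum=30

l=0 r=9: -1+38=37 >15, r--
l=0 r=8: -1+32=31 >15, r--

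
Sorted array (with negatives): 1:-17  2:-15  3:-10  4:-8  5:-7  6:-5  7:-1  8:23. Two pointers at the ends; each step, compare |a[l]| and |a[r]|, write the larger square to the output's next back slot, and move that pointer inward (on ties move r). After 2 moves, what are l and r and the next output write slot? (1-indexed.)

l=2, r=7, next write slot=6

[1,8] |-17|<=|23| out[8]=529 → r--
[1,7] |-17|>|-1| out[7]=289 → l++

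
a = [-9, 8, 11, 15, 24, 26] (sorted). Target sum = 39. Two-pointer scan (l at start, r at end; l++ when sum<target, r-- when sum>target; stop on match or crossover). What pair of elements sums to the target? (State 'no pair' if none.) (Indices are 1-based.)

l=1 r=6: -9+26=17 <39, l++
l=2 r=6: 8+26=34 <39, l++
l=3 r=6: 11+26=37 <39, l++
l=4 r=6: 15+26=41 >39, r--
l=4 r=5: 15+24=39, found

(15, 24)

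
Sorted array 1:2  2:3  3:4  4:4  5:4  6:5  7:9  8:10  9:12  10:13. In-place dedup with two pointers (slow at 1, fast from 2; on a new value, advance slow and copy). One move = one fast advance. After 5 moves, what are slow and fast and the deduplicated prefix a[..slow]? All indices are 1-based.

slow=4, fast=7, prefix=[2, 3, 4, 5]

slow=1 fast=2: a[fast]=3≠a[slow]=2 write a[2]=3, slow++,fast++
slow=2 fast=3: a[fast]=4≠a[slow]=3 write a[3]=4, slow++,fast++
slow=3 fast=4: a[fast]=4=a[slow] dup, fast++
slow=3 fast=5: a[fast]=4=a[slow] dup, fast++
slow=3 fast=6: a[fast]=5≠a[slow]=4 write a[4]=5, slow++,fast++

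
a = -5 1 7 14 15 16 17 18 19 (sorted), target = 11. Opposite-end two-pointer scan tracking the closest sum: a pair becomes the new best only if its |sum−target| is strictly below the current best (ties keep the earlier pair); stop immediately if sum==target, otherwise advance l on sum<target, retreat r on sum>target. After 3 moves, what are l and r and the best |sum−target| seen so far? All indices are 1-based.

l=1 r=9: -5+19=14 d=3 *, r--
l=1 r=8: -5+18=13 d=2 *, r--
l=1 r=7: -5+17=12 d=1 *, r--

l=1, r=6, best |Δ|=1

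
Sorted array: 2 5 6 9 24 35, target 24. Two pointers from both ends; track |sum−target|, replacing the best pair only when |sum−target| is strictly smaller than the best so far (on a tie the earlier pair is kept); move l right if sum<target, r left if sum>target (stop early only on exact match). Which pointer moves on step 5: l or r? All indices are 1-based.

l

l=1 r=6: 2+35=37 d=13 *, r--
l=1 r=5: 2+24=26 d=2 *, r--
l=1 r=4: 2+9=11 d=13, l++
l=2 r=4: 5+9=14 d=10, l++
l=3 r=4: 6+9=15 d=9, l++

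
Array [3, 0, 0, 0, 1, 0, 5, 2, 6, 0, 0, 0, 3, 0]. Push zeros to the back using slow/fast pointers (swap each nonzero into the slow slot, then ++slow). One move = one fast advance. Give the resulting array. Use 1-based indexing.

[3, 1, 5, 2, 6, 3, 0, 0, 0, 0, 0, 0, 0, 0]

slow=1 fast=1: a[fast]=3≠0 swap→a[1]=3, slow++,fast++
slow=2 fast=2: a[fast]=0, fast++
slow=2 fast=3: a[fast]=0, fast++
slow=2 fast=4: a[fast]=0, fast++
slow=2 fast=5: a[fast]=1≠0 swap→a[2]=1, slow++,fast++
slow=3 fast=6: a[fast]=0, fast++
slow=3 fast=7: a[fast]=5≠0 swap→a[3]=5, slow++,fast++
slow=4 fast=8: a[fast]=2≠0 swap→a[4]=2, slow++,fast++
slow=5 fast=9: a[fast]=6≠0 swap→a[5]=6, slow++,fast++
slow=6 fast=10: a[fast]=0, fast++
slow=6 fast=11: a[fast]=0, fast++
slow=6 fast=12: a[fast]=0, fast++
slow=6 fast=13: a[fast]=3≠0 swap→a[6]=3, slow++,fast++
slow=7 fast=14: a[fast]=0, fast++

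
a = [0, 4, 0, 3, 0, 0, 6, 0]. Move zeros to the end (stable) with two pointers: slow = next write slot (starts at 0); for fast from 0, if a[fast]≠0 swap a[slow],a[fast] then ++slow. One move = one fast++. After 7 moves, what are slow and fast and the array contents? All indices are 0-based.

(s=0,f=0) a[fast]=0 → fast++
(s=0,f=1) a[fast]=4≠0 swap→a[0]=4 → slow++,fast++
(s=1,f=2) a[fast]=0 → fast++
(s=1,f=3) a[fast]=3≠0 swap→a[1]=3 → slow++,fast++
(s=2,f=4) a[fast]=0 → fast++
(s=2,f=5) a[fast]=0 → fast++
(s=2,f=6) a[fast]=6≠0 swap→a[2]=6 → slow++,fast++

slow=3, fast=7, a=[4, 3, 6, 0, 0, 0, 0, 0]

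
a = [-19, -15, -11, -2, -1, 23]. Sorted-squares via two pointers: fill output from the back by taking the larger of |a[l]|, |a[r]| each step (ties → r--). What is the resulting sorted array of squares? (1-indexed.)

[1, 4, 121, 225, 361, 529]

[1,6] |-19|<=|23| out[6]=529 → r--
[1,5] |-19|>|-1| out[5]=361 → l++
[2,5] |-15|>|-1| out[4]=225 → l++
[3,5] |-11|>|-1| out[3]=121 → l++
[4,5] |-2|>|-1| out[2]=4 → l++
[5,5] |-1|<=|-1| out[1]=1 → r--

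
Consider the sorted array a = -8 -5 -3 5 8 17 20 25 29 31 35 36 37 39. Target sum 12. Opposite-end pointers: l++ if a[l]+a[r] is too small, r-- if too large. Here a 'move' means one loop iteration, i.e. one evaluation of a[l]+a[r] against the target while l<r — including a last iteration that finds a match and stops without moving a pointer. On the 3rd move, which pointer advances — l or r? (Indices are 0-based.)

[0,13] -8+39=31 >12 → r--
[0,12] -8+37=29 >12 → r--
[0,11] -8+36=28 >12 → r--

r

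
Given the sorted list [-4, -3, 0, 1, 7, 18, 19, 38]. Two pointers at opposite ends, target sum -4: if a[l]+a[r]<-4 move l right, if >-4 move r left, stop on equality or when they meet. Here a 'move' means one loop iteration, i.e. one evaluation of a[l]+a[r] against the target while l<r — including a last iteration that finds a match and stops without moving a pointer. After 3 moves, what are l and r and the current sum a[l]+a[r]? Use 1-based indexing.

l=1 r=8: -4+38=34 >-4, r--
l=1 r=7: -4+19=15 >-4, r--
l=1 r=6: -4+18=14 >-4, r--

l=1, r=5, sum=3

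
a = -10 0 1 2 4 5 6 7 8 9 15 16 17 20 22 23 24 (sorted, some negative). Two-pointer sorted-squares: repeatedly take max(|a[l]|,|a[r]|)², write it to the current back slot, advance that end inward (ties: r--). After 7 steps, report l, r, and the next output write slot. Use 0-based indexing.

[0,16] |-10|<=|24| out[16]=576 → r--
[0,15] |-10|<=|23| out[15]=529 → r--
[0,14] |-10|<=|22| out[14]=484 → r--
[0,13] |-10|<=|20| out[13]=400 → r--
[0,12] |-10|<=|17| out[12]=289 → r--
[0,11] |-10|<=|16| out[11]=256 → r--
[0,10] |-10|<=|15| out[10]=225 → r--

l=0, r=9, next write slot=9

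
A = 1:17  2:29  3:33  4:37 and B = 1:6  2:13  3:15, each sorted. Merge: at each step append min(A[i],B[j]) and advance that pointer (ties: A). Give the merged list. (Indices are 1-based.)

[i=1,j=1] A[i]=17>B[j]=6 take 6 → j++
[i=1,j=2] A[i]=17>B[j]=13 take 13 → j++
[i=1,j=3] A[i]=17>B[j]=15 take 15 → j++
[i=1,j=4] B done, take A[i]=17 → i++
[i=2,j=4] B done, take A[i]=29 → i++
[i=3,j=4] B done, take A[i]=33 → i++
[i=4,j=4] B done, take A[i]=37 → i++

[6, 13, 15, 17, 29, 33, 37]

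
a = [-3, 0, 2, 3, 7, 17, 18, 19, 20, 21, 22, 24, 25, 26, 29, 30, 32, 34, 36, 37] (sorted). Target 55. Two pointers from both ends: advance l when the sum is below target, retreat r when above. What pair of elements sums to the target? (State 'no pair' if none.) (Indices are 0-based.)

[0,19] -3+37=34 <55 → l++
[1,19] 0+37=37 <55 → l++
[2,19] 2+37=39 <55 → l++
[3,19] 3+37=40 <55 → l++
[4,19] 7+37=44 <55 → l++
[5,19] 17+37=54 <55 → l++
[6,19] 18+37=55 → found

(18, 37)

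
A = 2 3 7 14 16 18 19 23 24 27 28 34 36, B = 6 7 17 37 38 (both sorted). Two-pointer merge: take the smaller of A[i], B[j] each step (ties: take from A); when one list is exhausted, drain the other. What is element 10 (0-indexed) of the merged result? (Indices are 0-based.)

merged[10] = 23

[i=0,j=0] A[i]=2<=B[j]=6 take 2 → i++
[i=1,j=0] A[i]=3<=B[j]=6 take 3 → i++
[i=2,j=0] A[i]=7>B[j]=6 take 6 → j++
[i=2,j=1] A[i]=7<=B[j]=7 take 7 → i++
[i=3,j=1] A[i]=14>B[j]=7 take 7 → j++
[i=3,j=2] A[i]=14<=B[j]=17 take 14 → i++
[i=4,j=2] A[i]=16<=B[j]=17 take 16 → i++
[i=5,j=2] A[i]=18>B[j]=17 take 17 → j++
[i=5,j=3] A[i]=18<=B[j]=37 take 18 → i++
[i=6,j=3] A[i]=19<=B[j]=37 take 19 → i++
[i=7,j=3] A[i]=23<=B[j]=37 take 23 → i++
[i=8,j=3] A[i]=24<=B[j]=37 take 24 → i++
[i=9,j=3] A[i]=27<=B[j]=37 take 27 → i++
[i=10,j=3] A[i]=28<=B[j]=37 take 28 → i++
[i=11,j=3] A[i]=34<=B[j]=37 take 34 → i++
[i=12,j=3] A[i]=36<=B[j]=37 take 36 → i++
[i=13,j=3] A done, take B[j]=37 → j++
[i=13,j=4] A done, take B[j]=38 → j++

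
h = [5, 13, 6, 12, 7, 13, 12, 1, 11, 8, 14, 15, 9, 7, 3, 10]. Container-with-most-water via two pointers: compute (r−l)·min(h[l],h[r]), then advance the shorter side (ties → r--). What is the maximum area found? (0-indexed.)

l=0 r=15: min(5,10)*15=75 best=75 *, l++
l=1 r=15: min(13,10)*14=140 best=140 *, r--
l=1 r=14: min(13,3)*13=39 best=140, r--
l=1 r=13: min(13,7)*12=84 best=140, r--
l=1 r=12: min(13,9)*11=99 best=140, r--
l=1 r=11: min(13,15)*10=130 best=140, l++
l=2 r=11: min(6,15)*9=54 best=140, l++
l=3 r=11: min(12,15)*8=96 best=140, l++
l=4 r=11: min(7,15)*7=49 best=140, l++
l=5 r=11: min(13,15)*6=78 best=140, l++
l=6 r=11: min(12,15)*5=60 best=140, l++
l=7 r=11: min(1,15)*4=4 best=140, l++
l=8 r=11: min(11,15)*3=33 best=140, l++
l=9 r=11: min(8,15)*2=16 best=140, l++
l=10 r=11: min(14,15)*1=14 best=140, l++

max area = 140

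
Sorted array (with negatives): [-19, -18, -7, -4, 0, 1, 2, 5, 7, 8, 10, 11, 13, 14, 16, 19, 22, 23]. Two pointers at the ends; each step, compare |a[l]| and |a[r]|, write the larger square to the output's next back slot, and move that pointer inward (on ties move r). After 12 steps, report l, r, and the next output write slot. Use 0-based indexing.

[0,17] |-19|<=|23| out[17]=529 → r--
[0,16] |-19|<=|22| out[16]=484 → r--
[0,15] |-19|<=|19| out[15]=361 → r--
[0,14] |-19|>|16| out[14]=361 → l++
[1,14] |-18|>|16| out[13]=324 → l++
[2,14] |-7|<=|16| out[12]=256 → r--
[2,13] |-7|<=|14| out[11]=196 → r--
[2,12] |-7|<=|13| out[10]=169 → r--
[2,11] |-7|<=|11| out[9]=121 → r--
[2,10] |-7|<=|10| out[8]=100 → r--
[2,9] |-7|<=|8| out[7]=64 → r--
[2,8] |-7|<=|7| out[6]=49 → r--

l=2, r=7, next write slot=5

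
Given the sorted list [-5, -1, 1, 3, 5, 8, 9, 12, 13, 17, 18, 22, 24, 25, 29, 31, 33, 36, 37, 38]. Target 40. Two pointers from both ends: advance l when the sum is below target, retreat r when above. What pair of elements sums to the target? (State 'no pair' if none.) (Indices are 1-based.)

l=1 r=20: -5+38=33 <40, l++
l=2 r=20: -1+38=37 <40, l++
l=3 r=20: 1+38=39 <40, l++
l=4 r=20: 3+38=41 >40, r--
l=4 r=19: 3+37=40, found

(3, 37)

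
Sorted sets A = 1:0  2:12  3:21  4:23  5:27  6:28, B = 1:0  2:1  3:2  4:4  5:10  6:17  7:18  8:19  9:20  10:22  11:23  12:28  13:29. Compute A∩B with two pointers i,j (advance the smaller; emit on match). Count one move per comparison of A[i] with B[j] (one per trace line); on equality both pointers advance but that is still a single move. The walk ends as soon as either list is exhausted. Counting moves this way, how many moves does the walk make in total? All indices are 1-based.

15 moves

[i=1,j=1] 0==0 emit → i++,j++
[i=2,j=2] 12>1 → j++
[i=2,j=3] 12>2 → j++
[i=2,j=4] 12>4 → j++
[i=2,j=5] 12>10 → j++
[i=2,j=6] 12<17 → i++
[i=3,j=6] 21>17 → j++
[i=3,j=7] 21>18 → j++
[i=3,j=8] 21>19 → j++
[i=3,j=9] 21>20 → j++
[i=3,j=10] 21<22 → i++
[i=4,j=10] 23>22 → j++
[i=4,j=11] 23==23 emit → i++,j++
[i=5,j=12] 27<28 → i++
[i=6,j=12] 28==28 emit → i++,j++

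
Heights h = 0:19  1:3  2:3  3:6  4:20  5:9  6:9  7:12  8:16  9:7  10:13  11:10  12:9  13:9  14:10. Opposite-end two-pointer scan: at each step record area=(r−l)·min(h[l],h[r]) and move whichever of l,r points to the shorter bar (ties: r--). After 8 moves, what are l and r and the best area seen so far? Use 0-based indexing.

l=0 r=14: min(19,10)*14=140 best=140 *, r--
l=0 r=13: min(19,9)*13=117 best=140, r--
l=0 r=12: min(19,9)*12=108 best=140, r--
l=0 r=11: min(19,10)*11=110 best=140, r--
l=0 r=10: min(19,13)*10=130 best=140, r--
l=0 r=9: min(19,7)*9=63 best=140, r--
l=0 r=8: min(19,16)*8=128 best=140, r--
l=0 r=7: min(19,12)*7=84 best=140, r--

l=0, r=6, best area=140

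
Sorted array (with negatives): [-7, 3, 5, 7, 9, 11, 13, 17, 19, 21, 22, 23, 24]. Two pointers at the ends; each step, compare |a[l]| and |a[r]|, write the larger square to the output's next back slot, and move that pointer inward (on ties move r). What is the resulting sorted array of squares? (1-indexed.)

[9, 25, 49, 49, 81, 121, 169, 289, 361, 441, 484, 529, 576]

[1,13] |-7|<=|24| out[13]=576 → r--
[1,12] |-7|<=|23| out[12]=529 → r--
[1,11] |-7|<=|22| out[11]=484 → r--
[1,10] |-7|<=|21| out[10]=441 → r--
[1,9] |-7|<=|19| out[9]=361 → r--
[1,8] |-7|<=|17| out[8]=289 → r--
[1,7] |-7|<=|13| out[7]=169 → r--
[1,6] |-7|<=|11| out[6]=121 → r--
[1,5] |-7|<=|9| out[5]=81 → r--
[1,4] |-7|<=|7| out[4]=49 → r--
[1,3] |-7|>|5| out[3]=49 → l++
[2,3] |3|<=|5| out[2]=25 → r--
[2,2] |3|<=|3| out[1]=9 → r--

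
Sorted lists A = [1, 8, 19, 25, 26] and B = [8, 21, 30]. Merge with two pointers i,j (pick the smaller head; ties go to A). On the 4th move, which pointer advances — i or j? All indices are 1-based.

i

i=1 j=1: A[i]=1<=B[j]=8 take 1, i++
i=2 j=1: A[i]=8<=B[j]=8 take 8, i++
i=3 j=1: A[i]=19>B[j]=8 take 8, j++
i=3 j=2: A[i]=19<=B[j]=21 take 19, i++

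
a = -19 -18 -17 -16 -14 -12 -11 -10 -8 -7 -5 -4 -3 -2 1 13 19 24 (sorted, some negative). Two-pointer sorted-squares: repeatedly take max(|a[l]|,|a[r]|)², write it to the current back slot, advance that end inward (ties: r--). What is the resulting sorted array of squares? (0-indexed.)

[0,17] |-19|<=|24| out[17]=576 → r--
[0,16] |-19|<=|19| out[16]=361 → r--
[0,15] |-19|>|13| out[15]=361 → l++
[1,15] |-18|>|13| out[14]=324 → l++
[2,15] |-17|>|13| out[13]=289 → l++
[3,15] |-16|>|13| out[12]=256 → l++
[4,15] |-14|>|13| out[11]=196 → l++
[5,15] |-12|<=|13| out[10]=169 → r--
[5,14] |-12|>|1| out[9]=144 → l++
[6,14] |-11|>|1| out[8]=121 → l++
[7,14] |-10|>|1| out[7]=100 → l++
[8,14] |-8|>|1| out[6]=64 → l++
[9,14] |-7|>|1| out[5]=49 → l++
[10,14] |-5|>|1| out[4]=25 → l++
[11,14] |-4|>|1| out[3]=16 → l++
[12,14] |-3|>|1| out[2]=9 → l++
[13,14] |-2|>|1| out[1]=4 → l++
[14,14] |1|<=|1| out[0]=1 → r--

[1, 4, 9, 16, 25, 49, 64, 100, 121, 144, 169, 196, 256, 289, 324, 361, 361, 576]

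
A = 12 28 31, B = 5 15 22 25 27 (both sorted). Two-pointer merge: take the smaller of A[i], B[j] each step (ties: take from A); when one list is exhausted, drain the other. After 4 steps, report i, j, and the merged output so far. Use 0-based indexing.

i=0 j=0: A[i]=12>B[j]=5 take 5, j++
i=0 j=1: A[i]=12<=B[j]=15 take 12, i++
i=1 j=1: A[i]=28>B[j]=15 take 15, j++
i=1 j=2: A[i]=28>B[j]=22 take 22, j++

i=1, j=3, merged so far=[5, 12, 15, 22]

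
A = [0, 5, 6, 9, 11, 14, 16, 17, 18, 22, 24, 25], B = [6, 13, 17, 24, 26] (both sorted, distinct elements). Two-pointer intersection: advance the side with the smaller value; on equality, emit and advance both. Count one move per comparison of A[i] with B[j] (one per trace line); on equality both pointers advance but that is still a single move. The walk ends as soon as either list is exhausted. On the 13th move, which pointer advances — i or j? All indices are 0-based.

i=0 j=0: 0<6, i++
i=1 j=0: 5<6, i++
i=2 j=0: 6==6 emit, i++,j++
i=3 j=1: 9<13, i++
i=4 j=1: 11<13, i++
i=5 j=1: 14>13, j++
i=5 j=2: 14<17, i++
i=6 j=2: 16<17, i++
i=7 j=2: 17==17 emit, i++,j++
i=8 j=3: 18<24, i++
i=9 j=3: 22<24, i++
i=10 j=3: 24==24 emit, i++,j++
i=11 j=4: 25<26, i++

i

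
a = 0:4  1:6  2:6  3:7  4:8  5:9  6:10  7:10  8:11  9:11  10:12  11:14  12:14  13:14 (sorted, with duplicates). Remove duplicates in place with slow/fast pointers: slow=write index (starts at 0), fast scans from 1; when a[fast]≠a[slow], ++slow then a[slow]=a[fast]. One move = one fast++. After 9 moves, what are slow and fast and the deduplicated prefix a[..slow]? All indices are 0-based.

slow=0 fast=1: a[fast]=6≠a[slow]=4 write a[1]=6, slow++,fast++
slow=1 fast=2: a[fast]=6=a[slow] dup, fast++
slow=1 fast=3: a[fast]=7≠a[slow]=6 write a[2]=7, slow++,fast++
slow=2 fast=4: a[fast]=8≠a[slow]=7 write a[3]=8, slow++,fast++
slow=3 fast=5: a[fast]=9≠a[slow]=8 write a[4]=9, slow++,fast++
slow=4 fast=6: a[fast]=10≠a[slow]=9 write a[5]=10, slow++,fast++
slow=5 fast=7: a[fast]=10=a[slow] dup, fast++
slow=5 fast=8: a[fast]=11≠a[slow]=10 write a[6]=11, slow++,fast++
slow=6 fast=9: a[fast]=11=a[slow] dup, fast++

slow=6, fast=10, prefix=[4, 6, 7, 8, 9, 10, 11]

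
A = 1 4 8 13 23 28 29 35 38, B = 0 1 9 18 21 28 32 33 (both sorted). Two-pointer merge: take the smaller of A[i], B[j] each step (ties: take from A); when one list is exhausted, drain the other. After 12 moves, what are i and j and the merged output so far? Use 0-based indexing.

[i=0,j=0] A[i]=1>B[j]=0 take 0 → j++
[i=0,j=1] A[i]=1<=B[j]=1 take 1 → i++
[i=1,j=1] A[i]=4>B[j]=1 take 1 → j++
[i=1,j=2] A[i]=4<=B[j]=9 take 4 → i++
[i=2,j=2] A[i]=8<=B[j]=9 take 8 → i++
[i=3,j=2] A[i]=13>B[j]=9 take 9 → j++
[i=3,j=3] A[i]=13<=B[j]=18 take 13 → i++
[i=4,j=3] A[i]=23>B[j]=18 take 18 → j++
[i=4,j=4] A[i]=23>B[j]=21 take 21 → j++
[i=4,j=5] A[i]=23<=B[j]=28 take 23 → i++
[i=5,j=5] A[i]=28<=B[j]=28 take 28 → i++
[i=6,j=5] A[i]=29>B[j]=28 take 28 → j++

i=6, j=6, merged so far=[0, 1, 1, 4, 8, 9, 13, 18, 21, 23, 28, 28]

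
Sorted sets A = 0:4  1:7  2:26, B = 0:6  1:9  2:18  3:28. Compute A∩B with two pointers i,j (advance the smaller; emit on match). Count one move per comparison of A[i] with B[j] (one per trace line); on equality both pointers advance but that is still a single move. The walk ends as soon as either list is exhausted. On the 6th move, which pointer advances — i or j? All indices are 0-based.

i

i=0 j=0: 4<6, i++
i=1 j=0: 7>6, j++
i=1 j=1: 7<9, i++
i=2 j=1: 26>9, j++
i=2 j=2: 26>18, j++
i=2 j=3: 26<28, i++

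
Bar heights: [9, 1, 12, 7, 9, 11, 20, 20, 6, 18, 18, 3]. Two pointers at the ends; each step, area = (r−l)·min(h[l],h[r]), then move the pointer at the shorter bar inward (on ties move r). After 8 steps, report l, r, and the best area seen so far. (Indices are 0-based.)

l=6, r=9, best area=96

l=0 r=11: min(9,3)*11=33 best=33 *, r--
l=0 r=10: min(9,18)*10=90 best=90 *, l++
l=1 r=10: min(1,18)*9=9 best=90, l++
l=2 r=10: min(12,18)*8=96 best=96 *, l++
l=3 r=10: min(7,18)*7=49 best=96, l++
l=4 r=10: min(9,18)*6=54 best=96, l++
l=5 r=10: min(11,18)*5=55 best=96, l++
l=6 r=10: min(20,18)*4=72 best=96, r--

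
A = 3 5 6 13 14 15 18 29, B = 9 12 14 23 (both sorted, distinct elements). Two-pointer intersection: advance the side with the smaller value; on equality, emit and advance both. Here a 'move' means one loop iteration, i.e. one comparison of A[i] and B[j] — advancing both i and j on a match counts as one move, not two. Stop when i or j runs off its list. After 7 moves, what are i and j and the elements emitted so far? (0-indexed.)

[i=0,j=0] 3<9 → i++
[i=1,j=0] 5<9 → i++
[i=2,j=0] 6<9 → i++
[i=3,j=0] 13>9 → j++
[i=3,j=1] 13>12 → j++
[i=3,j=2] 13<14 → i++
[i=4,j=2] 14==14 emit → i++,j++

i=5, j=3, emitted=[14]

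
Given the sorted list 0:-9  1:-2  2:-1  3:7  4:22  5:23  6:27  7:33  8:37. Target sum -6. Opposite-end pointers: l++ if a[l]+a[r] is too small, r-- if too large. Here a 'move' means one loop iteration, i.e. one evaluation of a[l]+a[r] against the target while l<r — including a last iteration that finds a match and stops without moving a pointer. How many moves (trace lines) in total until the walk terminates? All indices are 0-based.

8 moves

l=0 r=8: -9+37=28 >-6, r--
l=0 r=7: -9+33=24 >-6, r--
l=0 r=6: -9+27=18 >-6, r--
l=0 r=5: -9+23=14 >-6, r--
l=0 r=4: -9+22=13 >-6, r--
l=0 r=3: -9+7=-2 >-6, r--
l=0 r=2: -9+-1=-10 <-6, l++
l=1 r=2: -2+-1=-3 >-6, r--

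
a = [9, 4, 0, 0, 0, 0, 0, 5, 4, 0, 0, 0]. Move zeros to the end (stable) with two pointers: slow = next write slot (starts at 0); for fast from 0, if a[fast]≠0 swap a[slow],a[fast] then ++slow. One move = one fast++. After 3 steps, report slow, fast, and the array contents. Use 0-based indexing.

slow=0 fast=0: a[fast]=9≠0 swap→a[0]=9, slow++,fast++
slow=1 fast=1: a[fast]=4≠0 swap→a[1]=4, slow++,fast++
slow=2 fast=2: a[fast]=0, fast++

slow=2, fast=3, a=[9, 4, 0, 0, 0, 0, 0, 5, 4, 0, 0, 0]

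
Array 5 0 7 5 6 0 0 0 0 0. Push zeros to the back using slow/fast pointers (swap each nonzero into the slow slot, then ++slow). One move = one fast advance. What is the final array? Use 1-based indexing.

[5, 7, 5, 6, 0, 0, 0, 0, 0, 0]

slow=1 fast=1: a[fast]=5≠0 swap→a[1]=5, slow++,fast++
slow=2 fast=2: a[fast]=0, fast++
slow=2 fast=3: a[fast]=7≠0 swap→a[2]=7, slow++,fast++
slow=3 fast=4: a[fast]=5≠0 swap→a[3]=5, slow++,fast++
slow=4 fast=5: a[fast]=6≠0 swap→a[4]=6, slow++,fast++
slow=5 fast=6: a[fast]=0, fast++
slow=5 fast=7: a[fast]=0, fast++
slow=5 fast=8: a[fast]=0, fast++
slow=5 fast=9: a[fast]=0, fast++
slow=5 fast=10: a[fast]=0, fast++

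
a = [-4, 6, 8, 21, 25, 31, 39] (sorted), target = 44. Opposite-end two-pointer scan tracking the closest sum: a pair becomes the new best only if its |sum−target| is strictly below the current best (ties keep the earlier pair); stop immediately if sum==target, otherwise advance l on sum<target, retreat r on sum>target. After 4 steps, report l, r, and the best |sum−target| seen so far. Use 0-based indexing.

[0,6] -4+39=35 d=9 * → l++
[1,6] 6+39=45 d=1 * → r--
[1,5] 6+31=37 d=7 → l++
[2,5] 8+31=39 d=5 → l++

l=3, r=5, best |Δ|=1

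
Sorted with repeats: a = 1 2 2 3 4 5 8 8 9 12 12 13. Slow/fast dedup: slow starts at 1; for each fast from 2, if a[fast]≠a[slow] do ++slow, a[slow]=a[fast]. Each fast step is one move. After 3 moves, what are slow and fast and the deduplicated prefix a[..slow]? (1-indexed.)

slow=3, fast=5, prefix=[1, 2, 3]

(s=1,f=2) a[fast]=2≠a[slow]=1 write a[2]=2 → slow++,fast++
(s=2,f=3) a[fast]=2=a[slow] dup → fast++
(s=2,f=4) a[fast]=3≠a[slow]=2 write a[3]=3 → slow++,fast++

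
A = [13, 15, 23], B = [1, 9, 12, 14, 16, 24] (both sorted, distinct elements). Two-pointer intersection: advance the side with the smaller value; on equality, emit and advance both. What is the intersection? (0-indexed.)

intersection = []

i=0 j=0: 13>1, j++
i=0 j=1: 13>9, j++
i=0 j=2: 13>12, j++
i=0 j=3: 13<14, i++
i=1 j=3: 15>14, j++
i=1 j=4: 15<16, i++
i=2 j=4: 23>16, j++
i=2 j=5: 23<24, i++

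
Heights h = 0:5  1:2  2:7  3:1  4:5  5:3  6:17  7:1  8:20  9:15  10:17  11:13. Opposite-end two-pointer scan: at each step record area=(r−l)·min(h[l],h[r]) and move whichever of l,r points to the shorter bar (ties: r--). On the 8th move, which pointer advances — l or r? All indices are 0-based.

r

l=0 r=11: min(5,13)*11=55 best=55 *, l++
l=1 r=11: min(2,13)*10=20 best=55, l++
l=2 r=11: min(7,13)*9=63 best=63 *, l++
l=3 r=11: min(1,13)*8=8 best=63, l++
l=4 r=11: min(5,13)*7=35 best=63, l++
l=5 r=11: min(3,13)*6=18 best=63, l++
l=6 r=11: min(17,13)*5=65 best=65 *, r--
l=6 r=10: min(17,17)*4=68 best=68 *, r--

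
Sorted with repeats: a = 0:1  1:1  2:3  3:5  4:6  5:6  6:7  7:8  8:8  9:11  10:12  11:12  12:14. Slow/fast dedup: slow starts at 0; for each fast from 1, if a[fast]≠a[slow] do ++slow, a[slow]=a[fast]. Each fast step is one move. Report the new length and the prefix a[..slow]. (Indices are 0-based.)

length 9; prefix = [1, 3, 5, 6, 7, 8, 11, 12, 14]

slow=0 fast=1: a[fast]=1=a[slow] dup, fast++
slow=0 fast=2: a[fast]=3≠a[slow]=1 write a[1]=3, slow++,fast++
slow=1 fast=3: a[fast]=5≠a[slow]=3 write a[2]=5, slow++,fast++
slow=2 fast=4: a[fast]=6≠a[slow]=5 write a[3]=6, slow++,fast++
slow=3 fast=5: a[fast]=6=a[slow] dup, fast++
slow=3 fast=6: a[fast]=7≠a[slow]=6 write a[4]=7, slow++,fast++
slow=4 fast=7: a[fast]=8≠a[slow]=7 write a[5]=8, slow++,fast++
slow=5 fast=8: a[fast]=8=a[slow] dup, fast++
slow=5 fast=9: a[fast]=11≠a[slow]=8 write a[6]=11, slow++,fast++
slow=6 fast=10: a[fast]=12≠a[slow]=11 write a[7]=12, slow++,fast++
slow=7 fast=11: a[fast]=12=a[slow] dup, fast++
slow=7 fast=12: a[fast]=14≠a[slow]=12 write a[8]=14, slow++,fast++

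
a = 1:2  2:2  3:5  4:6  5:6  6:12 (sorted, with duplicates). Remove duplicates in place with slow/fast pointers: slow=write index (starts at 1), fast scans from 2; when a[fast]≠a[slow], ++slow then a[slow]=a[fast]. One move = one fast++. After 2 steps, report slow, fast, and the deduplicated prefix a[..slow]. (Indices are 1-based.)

slow=2, fast=4, prefix=[2, 5]

(s=1,f=2) a[fast]=2=a[slow] dup → fast++
(s=1,f=3) a[fast]=5≠a[slow]=2 write a[2]=5 → slow++,fast++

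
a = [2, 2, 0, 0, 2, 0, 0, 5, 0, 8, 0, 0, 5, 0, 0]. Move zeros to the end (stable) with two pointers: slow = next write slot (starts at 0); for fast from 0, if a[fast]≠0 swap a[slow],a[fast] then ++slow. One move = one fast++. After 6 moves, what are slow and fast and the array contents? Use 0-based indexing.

(s=0,f=0) a[fast]=2≠0 swap→a[0]=2 → slow++,fast++
(s=1,f=1) a[fast]=2≠0 swap→a[1]=2 → slow++,fast++
(s=2,f=2) a[fast]=0 → fast++
(s=2,f=3) a[fast]=0 → fast++
(s=2,f=4) a[fast]=2≠0 swap→a[2]=2 → slow++,fast++
(s=3,f=5) a[fast]=0 → fast++

slow=3, fast=6, a=[2, 2, 2, 0, 0, 0, 0, 5, 0, 8, 0, 0, 5, 0, 0]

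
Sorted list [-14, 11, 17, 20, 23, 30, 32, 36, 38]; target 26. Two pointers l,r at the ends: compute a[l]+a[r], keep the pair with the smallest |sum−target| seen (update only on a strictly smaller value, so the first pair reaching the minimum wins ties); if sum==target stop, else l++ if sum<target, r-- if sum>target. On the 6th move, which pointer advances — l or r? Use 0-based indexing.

r

[0,8] -14+38=24 d=2 * → l++
[1,8] 11+38=49 d=23 → r--
[1,7] 11+36=47 d=21 → r--
[1,6] 11+32=43 d=17 → r--
[1,5] 11+30=41 d=15 → r--
[1,4] 11+23=34 d=8 → r--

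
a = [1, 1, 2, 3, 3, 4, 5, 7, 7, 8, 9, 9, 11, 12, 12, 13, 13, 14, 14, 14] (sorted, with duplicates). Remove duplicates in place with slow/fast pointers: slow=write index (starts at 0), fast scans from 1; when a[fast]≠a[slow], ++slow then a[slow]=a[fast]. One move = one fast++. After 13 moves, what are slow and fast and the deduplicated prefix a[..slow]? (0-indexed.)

slow=9, fast=14, prefix=[1, 2, 3, 4, 5, 7, 8, 9, 11, 12]

(s=0,f=1) a[fast]=1=a[slow] dup → fast++
(s=0,f=2) a[fast]=2≠a[slow]=1 write a[1]=2 → slow++,fast++
(s=1,f=3) a[fast]=3≠a[slow]=2 write a[2]=3 → slow++,fast++
(s=2,f=4) a[fast]=3=a[slow] dup → fast++
(s=2,f=5) a[fast]=4≠a[slow]=3 write a[3]=4 → slow++,fast++
(s=3,f=6) a[fast]=5≠a[slow]=4 write a[4]=5 → slow++,fast++
(s=4,f=7) a[fast]=7≠a[slow]=5 write a[5]=7 → slow++,fast++
(s=5,f=8) a[fast]=7=a[slow] dup → fast++
(s=5,f=9) a[fast]=8≠a[slow]=7 write a[6]=8 → slow++,fast++
(s=6,f=10) a[fast]=9≠a[slow]=8 write a[7]=9 → slow++,fast++
(s=7,f=11) a[fast]=9=a[slow] dup → fast++
(s=7,f=12) a[fast]=11≠a[slow]=9 write a[8]=11 → slow++,fast++
(s=8,f=13) a[fast]=12≠a[slow]=11 write a[9]=12 → slow++,fast++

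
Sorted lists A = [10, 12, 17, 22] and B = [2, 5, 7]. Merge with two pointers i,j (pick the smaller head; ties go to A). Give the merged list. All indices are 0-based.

i=0 j=0: A[i]=10>B[j]=2 take 2, j++
i=0 j=1: A[i]=10>B[j]=5 take 5, j++
i=0 j=2: A[i]=10>B[j]=7 take 7, j++
i=0 j=3: B done, take A[i]=10, i++
i=1 j=3: B done, take A[i]=12, i++
i=2 j=3: B done, take A[i]=17, i++
i=3 j=3: B done, take A[i]=22, i++

[2, 5, 7, 10, 12, 17, 22]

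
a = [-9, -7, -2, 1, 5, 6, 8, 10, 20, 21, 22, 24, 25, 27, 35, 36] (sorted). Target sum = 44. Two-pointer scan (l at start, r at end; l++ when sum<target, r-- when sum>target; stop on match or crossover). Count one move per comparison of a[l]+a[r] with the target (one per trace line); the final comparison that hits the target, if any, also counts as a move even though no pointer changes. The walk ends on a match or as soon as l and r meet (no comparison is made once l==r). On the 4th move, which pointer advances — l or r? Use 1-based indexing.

[1,16] -9+36=27 <44 → l++
[2,16] -7+36=29 <44 → l++
[3,16] -2+36=34 <44 → l++
[4,16] 1+36=37 <44 → l++

l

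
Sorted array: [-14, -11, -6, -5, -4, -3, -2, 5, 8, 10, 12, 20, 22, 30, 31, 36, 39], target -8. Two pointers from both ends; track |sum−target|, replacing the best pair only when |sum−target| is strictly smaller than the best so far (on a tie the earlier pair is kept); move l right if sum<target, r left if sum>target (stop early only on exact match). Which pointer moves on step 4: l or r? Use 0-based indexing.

r

l=0 r=16: -14+39=25 d=33 *, r--
l=0 r=15: -14+36=22 d=30 *, r--
l=0 r=14: -14+31=17 d=25 *, r--
l=0 r=13: -14+30=16 d=24 *, r--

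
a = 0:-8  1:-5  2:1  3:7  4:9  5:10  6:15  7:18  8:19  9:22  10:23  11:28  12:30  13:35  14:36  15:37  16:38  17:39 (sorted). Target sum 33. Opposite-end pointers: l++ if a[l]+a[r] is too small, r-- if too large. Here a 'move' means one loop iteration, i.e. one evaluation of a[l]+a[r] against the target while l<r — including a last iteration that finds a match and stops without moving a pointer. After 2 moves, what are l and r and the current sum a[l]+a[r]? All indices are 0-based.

[0,17] -8+39=31 <33 → l++
[1,17] -5+39=34 >33 → r--

l=1, r=16, sum=33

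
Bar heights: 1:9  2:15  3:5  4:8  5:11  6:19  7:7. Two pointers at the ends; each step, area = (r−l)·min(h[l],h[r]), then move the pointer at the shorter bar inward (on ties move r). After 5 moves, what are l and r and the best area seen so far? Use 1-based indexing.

l=5, r=6, best area=60

[1,7] min(9,7)*6=42 best=42 * → r--
[1,6] min(9,19)*5=45 best=45 * → l++
[2,6] min(15,19)*4=60 best=60 * → l++
[3,6] min(5,19)*3=15 best=60 → l++
[4,6] min(8,19)*2=16 best=60 → l++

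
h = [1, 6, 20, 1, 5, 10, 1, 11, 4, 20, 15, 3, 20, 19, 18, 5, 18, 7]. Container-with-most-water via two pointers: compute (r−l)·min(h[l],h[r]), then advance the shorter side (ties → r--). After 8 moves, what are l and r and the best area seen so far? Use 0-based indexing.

[0,17] min(1,7)*17=17 best=17 * → l++
[1,17] min(6,7)*16=96 best=96 * → l++
[2,17] min(20,7)*15=105 best=105 * → r--
[2,16] min(20,18)*14=252 best=252 * → r--
[2,15] min(20,5)*13=65 best=252 → r--
[2,14] min(20,18)*12=216 best=252 → r--
[2,13] min(20,19)*11=209 best=252 → r--
[2,12] min(20,20)*10=200 best=252 → r--

l=2, r=11, best area=252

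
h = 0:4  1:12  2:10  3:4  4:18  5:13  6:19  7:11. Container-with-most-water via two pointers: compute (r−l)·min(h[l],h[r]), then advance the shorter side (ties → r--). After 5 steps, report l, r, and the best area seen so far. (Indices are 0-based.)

l=0 r=7: min(4,11)*7=28 best=28 *, l++
l=1 r=7: min(12,11)*6=66 best=66 *, r--
l=1 r=6: min(12,19)*5=60 best=66, l++
l=2 r=6: min(10,19)*4=40 best=66, l++
l=3 r=6: min(4,19)*3=12 best=66, l++

l=4, r=6, best area=66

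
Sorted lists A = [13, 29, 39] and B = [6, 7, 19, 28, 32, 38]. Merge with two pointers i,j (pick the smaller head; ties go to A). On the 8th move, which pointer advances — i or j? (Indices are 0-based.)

j

i=0 j=0: A[i]=13>B[j]=6 take 6, j++
i=0 j=1: A[i]=13>B[j]=7 take 7, j++
i=0 j=2: A[i]=13<=B[j]=19 take 13, i++
i=1 j=2: A[i]=29>B[j]=19 take 19, j++
i=1 j=3: A[i]=29>B[j]=28 take 28, j++
i=1 j=4: A[i]=29<=B[j]=32 take 29, i++
i=2 j=4: A[i]=39>B[j]=32 take 32, j++
i=2 j=5: A[i]=39>B[j]=38 take 38, j++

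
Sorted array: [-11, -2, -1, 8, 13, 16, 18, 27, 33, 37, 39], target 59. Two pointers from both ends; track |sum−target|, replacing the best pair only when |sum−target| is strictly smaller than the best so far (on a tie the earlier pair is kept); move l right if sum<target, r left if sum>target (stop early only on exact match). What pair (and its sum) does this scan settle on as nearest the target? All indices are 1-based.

pair (27, 33) with sum 60 (|Δ|=1)

[1,11] -11+39=28 d=31 * → l++
[2,11] -2+39=37 d=22 * → l++
[3,11] -1+39=38 d=21 * → l++
[4,11] 8+39=47 d=12 * → l++
[5,11] 13+39=52 d=7 * → l++
[6,11] 16+39=55 d=4 * → l++
[7,11] 18+39=57 d=2 * → l++
[8,11] 27+39=66 d=7 → r--
[8,10] 27+37=64 d=5 → r--
[8,9] 27+33=60 d=1 * → r--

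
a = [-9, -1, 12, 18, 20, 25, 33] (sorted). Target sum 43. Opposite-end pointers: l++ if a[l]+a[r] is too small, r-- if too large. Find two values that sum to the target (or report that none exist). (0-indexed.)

(18, 25)

l=0 r=6: -9+33=24 <43, l++
l=1 r=6: -1+33=32 <43, l++
l=2 r=6: 12+33=45 >43, r--
l=2 r=5: 12+25=37 <43, l++
l=3 r=5: 18+25=43, found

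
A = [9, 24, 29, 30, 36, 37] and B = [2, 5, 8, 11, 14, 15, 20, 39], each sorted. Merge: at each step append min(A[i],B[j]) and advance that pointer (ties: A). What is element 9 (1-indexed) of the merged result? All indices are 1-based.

merged[9] = 24

[i=1,j=1] A[i]=9>B[j]=2 take 2 → j++
[i=1,j=2] A[i]=9>B[j]=5 take 5 → j++
[i=1,j=3] A[i]=9>B[j]=8 take 8 → j++
[i=1,j=4] A[i]=9<=B[j]=11 take 9 → i++
[i=2,j=4] A[i]=24>B[j]=11 take 11 → j++
[i=2,j=5] A[i]=24>B[j]=14 take 14 → j++
[i=2,j=6] A[i]=24>B[j]=15 take 15 → j++
[i=2,j=7] A[i]=24>B[j]=20 take 20 → j++
[i=2,j=8] A[i]=24<=B[j]=39 take 24 → i++
[i=3,j=8] A[i]=29<=B[j]=39 take 29 → i++
[i=4,j=8] A[i]=30<=B[j]=39 take 30 → i++
[i=5,j=8] A[i]=36<=B[j]=39 take 36 → i++
[i=6,j=8] A[i]=37<=B[j]=39 take 37 → i++
[i=7,j=8] A done, take B[j]=39 → j++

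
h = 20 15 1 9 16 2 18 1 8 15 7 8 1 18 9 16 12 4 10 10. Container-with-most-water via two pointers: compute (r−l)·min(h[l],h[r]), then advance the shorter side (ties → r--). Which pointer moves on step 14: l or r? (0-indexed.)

r

l=0 r=19: min(20,10)*19=190 best=190 *, r--
l=0 r=18: min(20,10)*18=180 best=190, r--
l=0 r=17: min(20,4)*17=68 best=190, r--
l=0 r=16: min(20,12)*16=192 best=192 *, r--
l=0 r=15: min(20,16)*15=240 best=240 *, r--
l=0 r=14: min(20,9)*14=126 best=240, r--
l=0 r=13: min(20,18)*13=234 best=240, r--
l=0 r=12: min(20,1)*12=12 best=240, r--
l=0 r=11: min(20,8)*11=88 best=240, r--
l=0 r=10: min(20,7)*10=70 best=240, r--
l=0 r=9: min(20,15)*9=135 best=240, r--
l=0 r=8: min(20,8)*8=64 best=240, r--
l=0 r=7: min(20,1)*7=7 best=240, r--
l=0 r=6: min(20,18)*6=108 best=240, r--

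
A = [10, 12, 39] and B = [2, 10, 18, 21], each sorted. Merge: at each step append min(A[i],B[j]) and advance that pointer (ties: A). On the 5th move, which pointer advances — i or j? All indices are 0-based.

j

i=0 j=0: A[i]=10>B[j]=2 take 2, j++
i=0 j=1: A[i]=10<=B[j]=10 take 10, i++
i=1 j=1: A[i]=12>B[j]=10 take 10, j++
i=1 j=2: A[i]=12<=B[j]=18 take 12, i++
i=2 j=2: A[i]=39>B[j]=18 take 18, j++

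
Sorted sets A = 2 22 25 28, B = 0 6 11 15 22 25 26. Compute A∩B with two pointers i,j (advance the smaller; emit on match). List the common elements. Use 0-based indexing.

i=0 j=0: 2>0, j++
i=0 j=1: 2<6, i++
i=1 j=1: 22>6, j++
i=1 j=2: 22>11, j++
i=1 j=3: 22>15, j++
i=1 j=4: 22==22 emit, i++,j++
i=2 j=5: 25==25 emit, i++,j++
i=3 j=6: 28>26, j++

intersection = [22, 25]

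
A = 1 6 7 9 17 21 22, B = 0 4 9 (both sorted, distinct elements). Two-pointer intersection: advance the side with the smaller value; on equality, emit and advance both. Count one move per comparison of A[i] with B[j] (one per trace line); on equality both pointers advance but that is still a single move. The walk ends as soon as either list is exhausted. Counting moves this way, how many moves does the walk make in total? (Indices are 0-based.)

i=0 j=0: 1>0, j++
i=0 j=1: 1<4, i++
i=1 j=1: 6>4, j++
i=1 j=2: 6<9, i++
i=2 j=2: 7<9, i++
i=3 j=2: 9==9 emit, i++,j++

6 moves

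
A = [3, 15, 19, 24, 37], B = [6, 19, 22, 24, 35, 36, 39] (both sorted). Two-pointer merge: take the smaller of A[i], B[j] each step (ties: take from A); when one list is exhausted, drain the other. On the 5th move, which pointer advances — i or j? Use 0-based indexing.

i=0 j=0: A[i]=3<=B[j]=6 take 3, i++
i=1 j=0: A[i]=15>B[j]=6 take 6, j++
i=1 j=1: A[i]=15<=B[j]=19 take 15, i++
i=2 j=1: A[i]=19<=B[j]=19 take 19, i++
i=3 j=1: A[i]=24>B[j]=19 take 19, j++

j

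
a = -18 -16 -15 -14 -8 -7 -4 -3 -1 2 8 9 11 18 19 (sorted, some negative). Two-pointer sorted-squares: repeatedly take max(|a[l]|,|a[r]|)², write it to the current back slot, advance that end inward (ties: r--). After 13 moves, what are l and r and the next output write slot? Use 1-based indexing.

[1,15] |-18|<=|19| out[15]=361 → r--
[1,14] |-18|<=|18| out[14]=324 → r--
[1,13] |-18|>|11| out[13]=324 → l++
[2,13] |-16|>|11| out[12]=256 → l++
[3,13] |-15|>|11| out[11]=225 → l++
[4,13] |-14|>|11| out[10]=196 → l++
[5,13] |-8|<=|11| out[9]=121 → r--
[5,12] |-8|<=|9| out[8]=81 → r--
[5,11] |-8|<=|8| out[7]=64 → r--
[5,10] |-8|>|2| out[6]=64 → l++
[6,10] |-7|>|2| out[5]=49 → l++
[7,10] |-4|>|2| out[4]=16 → l++
[8,10] |-3|>|2| out[3]=9 → l++

l=9, r=10, next write slot=2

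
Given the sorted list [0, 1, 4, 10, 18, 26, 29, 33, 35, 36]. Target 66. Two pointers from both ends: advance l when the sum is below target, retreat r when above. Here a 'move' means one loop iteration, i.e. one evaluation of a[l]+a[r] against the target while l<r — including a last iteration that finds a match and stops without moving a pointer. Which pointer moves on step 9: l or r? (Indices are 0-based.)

[0,9] 0+36=36 <66 → l++
[1,9] 1+36=37 <66 → l++
[2,9] 4+36=40 <66 → l++
[3,9] 10+36=46 <66 → l++
[4,9] 18+36=54 <66 → l++
[5,9] 26+36=62 <66 → l++
[6,9] 29+36=65 <66 → l++
[7,9] 33+36=69 >66 → r--
[7,8] 33+35=68 >66 → r--

r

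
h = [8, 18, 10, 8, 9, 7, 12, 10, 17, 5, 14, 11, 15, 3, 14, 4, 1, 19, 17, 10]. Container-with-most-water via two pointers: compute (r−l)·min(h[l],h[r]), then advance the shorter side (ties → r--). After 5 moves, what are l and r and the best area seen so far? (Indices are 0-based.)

[0,19] min(8,10)*19=152 best=152 * → l++
[1,19] min(18,10)*18=180 best=180 * → r--
[1,18] min(18,17)*17=289 best=289 * → r--
[1,17] min(18,19)*16=288 best=289 → l++
[2,17] min(10,19)*15=150 best=289 → l++

l=3, r=17, best area=289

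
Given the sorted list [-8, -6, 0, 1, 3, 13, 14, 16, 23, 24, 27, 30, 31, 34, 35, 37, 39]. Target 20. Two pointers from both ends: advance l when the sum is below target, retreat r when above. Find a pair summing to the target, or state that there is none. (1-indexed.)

l=1 r=17: -8+39=31 >20, r--
l=1 r=16: -8+37=29 >20, r--
l=1 r=15: -8+35=27 >20, r--
l=1 r=14: -8+34=26 >20, r--
l=1 r=13: -8+31=23 >20, r--
l=1 r=12: -8+30=22 >20, r--
l=1 r=11: -8+27=19 <20, l++
l=2 r=11: -6+27=21 >20, r--
l=2 r=10: -6+24=18 <20, l++
l=3 r=10: 0+24=24 >20, r--
l=3 r=9: 0+23=23 >20, r--
l=3 r=8: 0+16=16 <20, l++
l=4 r=8: 1+16=17 <20, l++
l=5 r=8: 3+16=19 <20, l++
l=6 r=8: 13+16=29 >20, r--
l=6 r=7: 13+14=27 >20, r--

no pair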